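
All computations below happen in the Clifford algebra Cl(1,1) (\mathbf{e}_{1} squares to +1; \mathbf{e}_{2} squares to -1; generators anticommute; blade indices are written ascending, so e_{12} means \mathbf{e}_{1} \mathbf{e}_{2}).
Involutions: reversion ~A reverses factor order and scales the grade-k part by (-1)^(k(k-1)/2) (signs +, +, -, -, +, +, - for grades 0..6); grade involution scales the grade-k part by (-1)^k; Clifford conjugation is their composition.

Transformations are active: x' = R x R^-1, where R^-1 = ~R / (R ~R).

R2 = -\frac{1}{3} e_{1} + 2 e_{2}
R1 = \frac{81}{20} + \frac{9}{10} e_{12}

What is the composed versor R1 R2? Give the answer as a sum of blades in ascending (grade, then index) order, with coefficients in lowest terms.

Distribute over the terms of R1 (each basis-blade product reordered to ascending indices, repeated generators contracted through their squares):
(\frac{81}{20}) R2 = -\frac{27}{20} e_{1} + \frac{81}{10} e_{2}
(\frac{9}{10} e_{12}) R2 = -\frac{9}{5} e_{1} + \frac{3}{10} e_{2}
Summing the partial products and collecting blades:
Answer: -\frac{63}{20} e_{1} + \frac{42}{5} e_{2}


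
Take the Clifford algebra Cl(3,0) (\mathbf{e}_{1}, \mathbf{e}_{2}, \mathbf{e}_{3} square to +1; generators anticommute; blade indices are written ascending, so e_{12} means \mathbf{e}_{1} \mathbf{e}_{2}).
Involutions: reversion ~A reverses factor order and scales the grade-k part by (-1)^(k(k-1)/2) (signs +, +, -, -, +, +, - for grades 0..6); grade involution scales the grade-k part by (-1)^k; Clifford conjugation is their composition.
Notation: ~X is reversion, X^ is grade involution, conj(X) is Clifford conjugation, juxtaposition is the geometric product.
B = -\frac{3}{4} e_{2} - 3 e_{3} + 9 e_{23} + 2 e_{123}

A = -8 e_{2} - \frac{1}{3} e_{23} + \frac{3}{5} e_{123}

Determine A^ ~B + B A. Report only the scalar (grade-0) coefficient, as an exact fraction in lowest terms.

first term: -\frac{51}{5} - \frac{91}{15} e_{1} + e_{2} - \frac{289}{4} e_{3} + \frac{9}{5} e_{12} + \frac{311}{20} e_{13} - 24 e_{23}
second term: \frac{39}{5} - \frac{71}{15} e_{1} - e_{2} + \frac{289}{4} e_{3} - \frac{9}{5} e_{12} + \frac{329}{20} e_{13} - 24 e_{23}
Answer: -\frac{12}{5}


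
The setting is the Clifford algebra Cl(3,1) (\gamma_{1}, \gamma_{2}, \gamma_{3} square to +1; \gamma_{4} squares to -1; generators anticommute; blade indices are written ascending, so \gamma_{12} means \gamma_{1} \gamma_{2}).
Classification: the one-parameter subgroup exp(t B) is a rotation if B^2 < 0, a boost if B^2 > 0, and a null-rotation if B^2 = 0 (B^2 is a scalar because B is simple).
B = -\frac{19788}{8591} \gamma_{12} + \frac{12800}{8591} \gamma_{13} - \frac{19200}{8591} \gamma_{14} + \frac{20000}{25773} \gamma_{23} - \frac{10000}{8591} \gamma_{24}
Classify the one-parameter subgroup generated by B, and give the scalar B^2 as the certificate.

B^2 term by term: the squares give (-\frac{19788}{8591})^2*(\gamma_{12})^2 + (\frac{12800}{8591})^2*(\gamma_{13})^2 + (-\frac{19200}{8591})^2*(\gamma_{14})^2 + (\frac{20000}{25773})^2*(\gamma_{23})^2 + (-\frac{10000}{8591})^2*(\gamma_{24})^2 = \frac{391564944}{73805281}*(-1) + \frac{163840000}{73805281}*(-1) + \frac{368640000}{73805281}*(+1) + \frac{400000000}{664247529}*(-1) + \frac{100000000}{73805281}*(+1) = -\frac{16}{9} (each basis 2-blade squares to minus the product of its generators' squares); cross terms between blades sharing an index anticommute and cancel; the commuting (index-disjoint) pairs give grade-4 terms 2*c*c'*(blade product), which cancel blade by blade — \gamma_{1234}: \frac{256000000}{73805281} - \frac{256000000}{73805281} = 0 — confirming B is simple. So B^2 = -\frac{16}{9}.
Answer: rotation, certificate B^2 = -\frac{16}{9}. One invariant decides it: the square -\frac{16}{9} survives every conjugation, and its sign is exactly the classification.


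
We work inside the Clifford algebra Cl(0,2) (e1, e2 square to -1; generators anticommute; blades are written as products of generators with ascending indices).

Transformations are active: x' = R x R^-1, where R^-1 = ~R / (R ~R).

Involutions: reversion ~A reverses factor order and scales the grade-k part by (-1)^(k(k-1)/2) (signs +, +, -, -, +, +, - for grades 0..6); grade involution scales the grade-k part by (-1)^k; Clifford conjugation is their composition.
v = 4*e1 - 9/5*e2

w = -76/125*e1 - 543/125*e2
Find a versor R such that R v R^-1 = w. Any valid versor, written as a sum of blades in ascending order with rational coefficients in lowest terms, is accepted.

Why this works: both vectors square to -481/25, so q(v) = q(w) and R = v + w = 424/125*e1 - 768/125*e2 carries v to w — its own direction survives, the complement (v - w)/2 flips.
Answer: 424/125*e1 - 768/125*e2


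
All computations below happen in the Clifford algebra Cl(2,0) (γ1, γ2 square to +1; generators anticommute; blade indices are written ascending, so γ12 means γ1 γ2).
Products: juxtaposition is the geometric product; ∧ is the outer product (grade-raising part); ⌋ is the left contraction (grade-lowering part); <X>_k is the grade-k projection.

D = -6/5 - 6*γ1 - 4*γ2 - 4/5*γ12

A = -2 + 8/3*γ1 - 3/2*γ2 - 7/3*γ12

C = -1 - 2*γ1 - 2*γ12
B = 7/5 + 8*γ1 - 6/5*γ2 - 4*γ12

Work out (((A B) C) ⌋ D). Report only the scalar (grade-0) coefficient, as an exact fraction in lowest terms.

step 1: 11 - 232/15*γ1 + 83/10*γ2 + 203/15*γ12
step 2: 47 + 151/15*γ1 + 497/10*γ2 - 284/15*γ12
step 3: -24806/75 - 6056/25*γ1 - 14704/75*γ2 - 188/5*γ12
Answer: -24806/75


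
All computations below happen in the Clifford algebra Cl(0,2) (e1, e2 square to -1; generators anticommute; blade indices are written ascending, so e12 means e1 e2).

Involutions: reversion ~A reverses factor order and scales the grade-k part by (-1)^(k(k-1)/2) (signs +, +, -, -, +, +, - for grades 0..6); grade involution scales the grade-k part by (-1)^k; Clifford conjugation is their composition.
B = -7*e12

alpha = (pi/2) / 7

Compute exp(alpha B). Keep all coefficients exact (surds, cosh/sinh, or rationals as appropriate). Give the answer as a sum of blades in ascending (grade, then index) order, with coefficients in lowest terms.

B^2 = (-7)^2*(e12)^2 = 49*(-1) = -49 (a basis 2-blade squares to minus the product of its generators' squares).
B^2 = -49 — circular case — the even/odd split gives cos and sin: l = 7, alpha*l = pi/2, so exp(alpha B) = cos(pi/2) + (sin(pi/2)/7)*B = 0 + (1/7)*B.
Answer: -e12


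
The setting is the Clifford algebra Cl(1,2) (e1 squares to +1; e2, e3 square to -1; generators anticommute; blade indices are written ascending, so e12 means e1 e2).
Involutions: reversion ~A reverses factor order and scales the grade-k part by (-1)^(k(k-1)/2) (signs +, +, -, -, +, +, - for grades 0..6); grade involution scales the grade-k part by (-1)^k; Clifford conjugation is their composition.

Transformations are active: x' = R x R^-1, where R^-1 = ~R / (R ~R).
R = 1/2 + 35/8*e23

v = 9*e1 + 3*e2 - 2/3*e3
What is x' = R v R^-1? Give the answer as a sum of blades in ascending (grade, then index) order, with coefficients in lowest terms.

~R = 1/2 - 35/8*e23, and R ~R = 1241/64, so R^-1 = ~R / (1241/64).
R v = 9/2*e1 + 53/12*e2 + 307/24*e3 + 315/8*e123
Answer: 9*e1 - 10321/3723*e2 + 1646/1241*e3


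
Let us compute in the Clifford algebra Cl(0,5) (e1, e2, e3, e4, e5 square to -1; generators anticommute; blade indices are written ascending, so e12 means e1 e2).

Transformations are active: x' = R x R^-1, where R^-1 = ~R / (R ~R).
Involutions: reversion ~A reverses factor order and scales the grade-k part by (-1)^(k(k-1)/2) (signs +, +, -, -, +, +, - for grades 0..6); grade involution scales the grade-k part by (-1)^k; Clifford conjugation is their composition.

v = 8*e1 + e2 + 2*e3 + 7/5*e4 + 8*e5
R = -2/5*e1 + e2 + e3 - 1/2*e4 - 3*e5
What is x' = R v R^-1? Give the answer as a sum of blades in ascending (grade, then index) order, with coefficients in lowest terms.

~R = -2/5*e1 + e2 + e3 - 1/2*e4 - 3*e5, and R ~R = -1141/100, so R^-1 = ~R / (-1141/100).
R v = 249/10 - 42/5*e12 - 44/5*e13 + 86/25*e14 + 104/5*e15 + e23 + 19/10*e24 + 11*e25 + 12/5*e34 + 14*e35 + 1/5*e45
Answer: -7136/1141*e1 - 6121/1141*e2 - 7262/1141*e3 + 4463/5705*e4 + 5812/1141*e5


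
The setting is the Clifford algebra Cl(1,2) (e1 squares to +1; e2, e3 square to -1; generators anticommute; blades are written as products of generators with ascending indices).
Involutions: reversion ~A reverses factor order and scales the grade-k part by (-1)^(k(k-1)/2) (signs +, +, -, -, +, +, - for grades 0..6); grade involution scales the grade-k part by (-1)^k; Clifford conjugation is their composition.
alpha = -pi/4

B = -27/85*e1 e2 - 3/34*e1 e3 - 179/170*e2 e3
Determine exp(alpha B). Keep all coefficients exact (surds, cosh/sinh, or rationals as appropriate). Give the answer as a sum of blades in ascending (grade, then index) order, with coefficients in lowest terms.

B^2 term by term: the squares give (-27/85)^2*(e1 e2)^2 + (-3/34)^2*(e1 e3)^2 + (-179/170)^2*(e2 e3)^2 = 729/7225*(+1) + 9/1156*(+1) + 32041/28900*(-1) = -1 (each basis 2-blade squares to minus the product of its generators' squares); cross terms between blades sharing an index anticommute and cancel. So B^2 = -1.
B^2 = -1 — circular case — the even/odd split gives cos and sin: l = 1, alpha*l = -pi/4, so exp(alpha B) = cos(-pi/4) + (sin(-pi/4)/1)*B = sqrt(2)/2 + (-sqrt(2)/2)*B.
Answer: sqrt(2)/2 + 27*sqrt(2)/170*e1 e2 + 3*sqrt(2)/68*e1 e3 + 179*sqrt(2)/340*e2 e3


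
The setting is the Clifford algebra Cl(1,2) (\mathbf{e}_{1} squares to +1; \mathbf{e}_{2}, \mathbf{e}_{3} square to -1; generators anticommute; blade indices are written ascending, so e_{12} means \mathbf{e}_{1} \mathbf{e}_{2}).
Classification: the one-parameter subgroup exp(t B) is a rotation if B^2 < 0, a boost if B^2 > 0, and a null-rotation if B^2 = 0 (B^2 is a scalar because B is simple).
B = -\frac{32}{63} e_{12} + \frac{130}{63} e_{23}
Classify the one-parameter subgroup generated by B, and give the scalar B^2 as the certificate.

B^2 term by term: the squares give (-\frac{32}{63})^2*(e_{12})^2 + (\frac{130}{63})^2*(e_{23})^2 = \frac{1024}{3969}*(+1) + \frac{16900}{3969}*(-1) = -4 (each basis 2-blade squares to minus the product of its generators' squares); cross terms between blades sharing an index anticommute and cancel. So B^2 = -4.
Answer: rotation, certificate B^2 = -4. The invariant at work: B^2 = -4 is unchanged by conjugation, hence its sign classifies the subgroup whatever basis B is written in.


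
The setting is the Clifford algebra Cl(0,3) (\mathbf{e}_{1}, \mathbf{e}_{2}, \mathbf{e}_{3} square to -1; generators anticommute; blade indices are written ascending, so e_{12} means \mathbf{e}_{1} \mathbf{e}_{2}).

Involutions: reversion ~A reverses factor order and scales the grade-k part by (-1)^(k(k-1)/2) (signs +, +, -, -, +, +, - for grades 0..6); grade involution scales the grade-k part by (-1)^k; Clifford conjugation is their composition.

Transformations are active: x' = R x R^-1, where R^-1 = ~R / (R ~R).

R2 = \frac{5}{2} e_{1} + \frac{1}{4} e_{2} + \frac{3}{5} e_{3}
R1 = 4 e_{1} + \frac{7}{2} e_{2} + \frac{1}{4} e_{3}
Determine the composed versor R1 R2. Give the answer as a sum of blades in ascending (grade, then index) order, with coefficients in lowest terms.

Distribute over the terms of R1 (each basis-blade product reordered to ascending indices, repeated generators contracted through their squares):
(4 e_{1}) R2 = -10 + e_{12} + \frac{12}{5} e_{13}
(\frac{7}{2} e_{2}) R2 = -\frac{7}{8} - \frac{35}{4} e_{12} + \frac{21}{10} e_{23}
(\frac{1}{4} e_{3}) R2 = -\frac{3}{20} - \frac{5}{8} e_{13} - \frac{1}{16} e_{23}
Summing the partial products and collecting blades:
Answer: -\frac{441}{40} - \frac{31}{4} e_{12} + \frac{71}{40} e_{13} + \frac{163}{80} e_{23}


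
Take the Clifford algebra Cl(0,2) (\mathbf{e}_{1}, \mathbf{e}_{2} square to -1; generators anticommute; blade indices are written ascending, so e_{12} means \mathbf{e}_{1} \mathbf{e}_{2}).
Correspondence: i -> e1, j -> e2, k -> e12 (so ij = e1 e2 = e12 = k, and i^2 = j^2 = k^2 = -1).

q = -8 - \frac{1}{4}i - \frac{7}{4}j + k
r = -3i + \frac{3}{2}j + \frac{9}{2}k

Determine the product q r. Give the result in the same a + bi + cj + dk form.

In blades: q = -8 - \frac{1}{4} e_{1} - \frac{7}{4} e_{2} + e_{12}, r = -3 e_{1} + \frac{3}{2} e_{2} + \frac{9}{2} e_{12}.
Distribute q over r term by term (generator squares from the signature, products reordered to ascending indices): (-8)*r = 24 e_{1} - 12 e_{2} - 36 e_{12}; (-\frac{1}{4} e_{1})*r = -\frac{3}{4} + \frac{9}{8} e_{2} - \frac{3}{8} e_{12}; (-\frac{7}{4} e_{2})*r = \frac{21}{8} - \frac{63}{8} e_{1} - \frac{21}{4} e_{12}; (e_{12})*r = -\frac{9}{2} - \frac{3}{2} e_{1} - 3 e_{2}.
Sum: -\frac{21}{8} + \frac{117}{8} e_{1} - \frac{111}{8} e_{2} - \frac{333}{8} e_{12}; translating back through the correspondence:
Answer: -\frac{21}{8} + \frac{117}{8}i - \frac{111}{8}j - \frac{333}{8}k


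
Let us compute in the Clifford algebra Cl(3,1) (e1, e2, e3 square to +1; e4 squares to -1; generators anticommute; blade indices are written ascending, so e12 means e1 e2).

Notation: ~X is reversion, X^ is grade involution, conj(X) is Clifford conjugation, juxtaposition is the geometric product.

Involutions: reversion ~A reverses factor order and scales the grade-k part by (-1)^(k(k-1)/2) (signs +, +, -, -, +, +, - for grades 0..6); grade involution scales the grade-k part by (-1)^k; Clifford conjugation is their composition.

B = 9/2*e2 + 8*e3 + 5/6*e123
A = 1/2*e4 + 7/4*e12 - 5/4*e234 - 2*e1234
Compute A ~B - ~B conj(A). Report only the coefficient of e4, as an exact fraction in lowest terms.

first term: 63/8*e1 + 35/24*e3 + 5/3*e4 + 25/24*e14 + 31/4*e24 - 77/8*e34 + 14*e123 + 16*e124 - 9*e134 + 5/12*e1234
second term: 63/8*e1 - 35/24*e3 - 5/3*e4 - 25/24*e14 + 31/4*e24 - 77/8*e34 - 14*e123 - 16*e124 + 9*e134 + 5/12*e1234
Answer: 10/3


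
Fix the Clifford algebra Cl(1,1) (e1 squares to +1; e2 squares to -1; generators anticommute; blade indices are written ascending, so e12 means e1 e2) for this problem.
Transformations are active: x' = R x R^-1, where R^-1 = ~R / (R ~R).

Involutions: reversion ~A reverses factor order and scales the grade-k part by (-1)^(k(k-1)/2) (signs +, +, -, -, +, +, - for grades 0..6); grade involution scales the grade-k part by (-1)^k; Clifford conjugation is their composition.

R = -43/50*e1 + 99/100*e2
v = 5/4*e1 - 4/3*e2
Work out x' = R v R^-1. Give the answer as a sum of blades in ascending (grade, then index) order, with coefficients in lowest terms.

~R = -43/50*e1 + 99/100*e2, and R ~R = -481/2000, so R^-1 = ~R / (-481/2000).
R v = 49/200 - 109/1200*e12
Answer: 4831/9620*e1 - 4933/7215*e2


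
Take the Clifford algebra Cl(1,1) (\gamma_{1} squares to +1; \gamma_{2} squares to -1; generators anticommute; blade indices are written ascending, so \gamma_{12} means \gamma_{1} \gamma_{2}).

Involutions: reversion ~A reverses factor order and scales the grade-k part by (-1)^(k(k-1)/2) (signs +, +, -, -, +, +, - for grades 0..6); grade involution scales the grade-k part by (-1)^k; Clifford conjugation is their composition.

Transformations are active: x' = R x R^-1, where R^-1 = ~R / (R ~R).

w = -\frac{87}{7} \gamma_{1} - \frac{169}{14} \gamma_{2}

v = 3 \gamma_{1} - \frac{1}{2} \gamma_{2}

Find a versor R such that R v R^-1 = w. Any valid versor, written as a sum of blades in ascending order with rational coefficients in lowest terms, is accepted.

A norm check does it: q(v) = q(w) = \frac{35}{4}, hence R = v + w = -\frac{66}{7} \gamma_{1} - \frac{88}{7} \gamma_{2} realises the map — parallel part kept, (v - w)/2 negated, v carried to w.
Answer: -\frac{66}{7} \gamma_{1} - \frac{88}{7} \gamma_{2}


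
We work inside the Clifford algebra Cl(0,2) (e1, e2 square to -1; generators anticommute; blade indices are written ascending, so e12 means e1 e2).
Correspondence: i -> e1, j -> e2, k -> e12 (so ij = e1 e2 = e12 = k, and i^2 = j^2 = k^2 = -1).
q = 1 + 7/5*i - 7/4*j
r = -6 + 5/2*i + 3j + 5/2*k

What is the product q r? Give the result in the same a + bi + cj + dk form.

In blades: q = 1 + 7/5*e1 - 7/4*e2, r = -6 + 5/2*e1 + 3*e2 + 5/2*e12.
Distribute q over r term by term (generator squares from the signature, products reordered to ascending indices): (1)*r = -6 + 5/2*e1 + 3*e2 + 5/2*e12; (7/5*e1)*r = -7/2 - 42/5*e1 - 7/2*e2 + 21/5*e12; (-7/4*e2)*r = 21/4 - 35/8*e1 + 21/2*e2 + 35/8*e12.
Sum: -17/4 - 411/40*e1 + 10*e2 + 443/40*e12; translating back through the correspondence:
Answer: -17/4 - 411/40*i + 10j + 443/40*k


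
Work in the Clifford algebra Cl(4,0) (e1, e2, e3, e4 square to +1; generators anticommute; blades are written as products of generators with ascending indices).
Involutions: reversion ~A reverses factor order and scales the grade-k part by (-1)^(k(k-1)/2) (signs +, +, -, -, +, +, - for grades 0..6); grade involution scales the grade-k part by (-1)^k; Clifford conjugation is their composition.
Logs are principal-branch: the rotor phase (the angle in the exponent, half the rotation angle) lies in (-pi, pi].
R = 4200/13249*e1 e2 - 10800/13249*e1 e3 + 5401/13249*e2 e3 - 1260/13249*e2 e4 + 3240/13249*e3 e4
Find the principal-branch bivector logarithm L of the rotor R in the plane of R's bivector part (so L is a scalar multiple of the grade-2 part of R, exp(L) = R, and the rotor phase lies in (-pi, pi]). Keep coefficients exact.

The scalar part of R is 0, and that scalar determines the rotor phase on the principal branch; recovering the unit plane as bivector-part over sine of the phase gives L = phase * plane.
Concretely: cos(phase) = 0 gives phase = ±pi/2, and since phase/sin(phase) is even the sign is immaterial: L = (phase/sin(phase)) * <R>_2 = (pi/2) * <R>_2.
Answer: 2100*pi/13249*e1 e2 - 5400*pi/13249*e1 e3 + 5401*pi/26498*e2 e3 - 630*pi/13249*e2 e4 + 1620*pi/13249*e3 e4


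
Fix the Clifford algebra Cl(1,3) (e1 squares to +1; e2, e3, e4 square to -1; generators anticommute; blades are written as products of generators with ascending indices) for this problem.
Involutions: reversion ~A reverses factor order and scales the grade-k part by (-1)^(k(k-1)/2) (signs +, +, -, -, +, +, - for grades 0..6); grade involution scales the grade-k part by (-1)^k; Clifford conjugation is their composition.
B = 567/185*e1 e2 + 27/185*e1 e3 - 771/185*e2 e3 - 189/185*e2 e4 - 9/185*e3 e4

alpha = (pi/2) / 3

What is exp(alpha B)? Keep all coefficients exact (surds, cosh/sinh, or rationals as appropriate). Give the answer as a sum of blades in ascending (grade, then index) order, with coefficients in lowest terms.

B^2 term by term: the squares give (567/185)^2*(e1 e2)^2 + (27/185)^2*(e1 e3)^2 + (-771/185)^2*(e2 e3)^2 + (-189/185)^2*(e2 e4)^2 + (-9/185)^2*(e3 e4)^2 = 321489/34225*(+1) + 729/34225*(+1) + 594441/34225*(-1) + 35721/34225*(-1) + 81/34225*(-1) = -9 (each basis 2-blade squares to minus the product of its generators' squares); cross terms between blades sharing an index anticommute and cancel; the commuting (index-disjoint) pairs give grade-4 terms 2*c*c'*(blade product), which cancel blade by blade — e1 e2 e3 e4: -10206/34225 + 10206/34225 = 0 — confirming B is simple. So B^2 = -9.
B^2 = -9 — B^2 < 0, so the exponential closes trigonometrically: l = 3, alpha*l = pi/2, so exp(alpha B) = cos(pi/2) + (sin(pi/2)/3)*B = 0 + (1/3)*B.
Answer: 189/185*e1 e2 + 9/185*e1 e3 - 257/185*e2 e3 - 63/185*e2 e4 - 3/185*e3 e4


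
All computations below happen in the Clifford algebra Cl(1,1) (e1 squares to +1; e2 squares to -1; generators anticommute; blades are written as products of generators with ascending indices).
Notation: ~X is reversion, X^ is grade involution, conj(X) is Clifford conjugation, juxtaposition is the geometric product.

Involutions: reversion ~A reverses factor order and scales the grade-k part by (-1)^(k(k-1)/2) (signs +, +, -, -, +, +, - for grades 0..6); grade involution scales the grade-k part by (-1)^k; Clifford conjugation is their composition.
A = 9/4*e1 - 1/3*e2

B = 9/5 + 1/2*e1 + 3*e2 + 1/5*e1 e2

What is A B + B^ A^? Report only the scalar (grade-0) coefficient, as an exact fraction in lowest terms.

first term: 17/8 + 239/60*e1 - 3/20*e2 + 83/12*e1 e2
second term: 17/8 - 247/60*e1 + 21/20*e2 - 83/12*e1 e2
Answer: 17/4


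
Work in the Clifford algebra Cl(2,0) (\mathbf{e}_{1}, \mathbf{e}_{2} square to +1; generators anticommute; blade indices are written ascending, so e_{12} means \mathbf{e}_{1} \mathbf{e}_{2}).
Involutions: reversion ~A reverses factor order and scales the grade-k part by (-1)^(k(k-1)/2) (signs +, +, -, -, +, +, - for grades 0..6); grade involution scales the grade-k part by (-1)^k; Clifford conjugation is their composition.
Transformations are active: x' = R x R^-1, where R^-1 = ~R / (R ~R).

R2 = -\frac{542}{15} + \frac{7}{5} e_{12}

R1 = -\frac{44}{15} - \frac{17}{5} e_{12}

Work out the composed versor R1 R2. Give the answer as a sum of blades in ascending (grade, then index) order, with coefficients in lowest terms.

Distribute over the terms of R1 (each basis-blade product reordered to ascending indices, repeated generators contracted through their squares):
(-\frac{44}{15}) R2 = \frac{23848}{225} - \frac{308}{75} e_{12}
(-\frac{17}{5} e_{12}) R2 = \frac{119}{25} + \frac{9214}{75} e_{12}
Summing the partial products and collecting blades:
Answer: \frac{24919}{225} + \frac{8906}{75} e_{12}


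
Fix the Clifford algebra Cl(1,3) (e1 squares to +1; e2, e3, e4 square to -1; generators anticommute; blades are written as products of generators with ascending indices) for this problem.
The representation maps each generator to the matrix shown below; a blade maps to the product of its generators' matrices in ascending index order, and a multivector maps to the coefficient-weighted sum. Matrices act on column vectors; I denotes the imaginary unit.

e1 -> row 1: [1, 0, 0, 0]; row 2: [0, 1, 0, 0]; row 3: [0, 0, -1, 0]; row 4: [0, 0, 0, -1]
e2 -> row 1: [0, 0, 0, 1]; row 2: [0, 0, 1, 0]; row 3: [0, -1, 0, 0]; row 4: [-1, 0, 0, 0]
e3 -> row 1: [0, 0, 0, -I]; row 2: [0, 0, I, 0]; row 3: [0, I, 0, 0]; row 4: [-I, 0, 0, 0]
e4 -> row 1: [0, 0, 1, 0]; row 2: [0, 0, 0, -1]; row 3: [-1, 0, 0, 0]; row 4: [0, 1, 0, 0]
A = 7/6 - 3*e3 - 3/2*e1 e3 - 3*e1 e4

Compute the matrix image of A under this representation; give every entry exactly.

Bivector images (products of the table entries): rho(e1 e3) = rho(e1)rho(e3) = row 1: [0, 0, 0, -I]; row 2: [0, 0, I, 0]; row 3: [0, -I, 0, 0]; row 4: [I, 0, 0, 0]; rho(e1 e4) = rho(e1)rho(e4) = row 1: [0, 0, 1, 0]; row 2: [0, 0, 0, -1]; row 3: [1, 0, 0, 0]; row 4: [0, -1, 0, 0].
M = (7/6)*1 + (-3)*rho(e3) + (-3/2)*rho(e1 e3) + (-3)*rho(e1 e4), summed entrywise (1 is the identity matrix):
Answer: row 1: [7/6, 0, -3, 9*I/2]; row 2: [0, 7/6, -9*I/2, 3]; row 3: [-3, -3*I/2, 7/6, 0]; row 4: [3*I/2, 3, 0, 7/6]


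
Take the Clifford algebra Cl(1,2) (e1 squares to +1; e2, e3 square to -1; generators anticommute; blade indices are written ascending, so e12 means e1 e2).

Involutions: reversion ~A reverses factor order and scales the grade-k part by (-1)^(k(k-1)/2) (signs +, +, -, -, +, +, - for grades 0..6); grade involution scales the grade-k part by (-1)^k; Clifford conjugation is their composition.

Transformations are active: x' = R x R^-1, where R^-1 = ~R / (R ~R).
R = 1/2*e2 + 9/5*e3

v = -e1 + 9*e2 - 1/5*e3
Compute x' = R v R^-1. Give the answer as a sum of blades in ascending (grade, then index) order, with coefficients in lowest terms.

~R = 1/2*e2 + 9/5*e3, and R ~R = -349/100, so R^-1 = ~R / (-349/100).
R v = -207/50 + 1/2*e12 + 9/5*e13 - 163/10*e23
Answer: e1 - 2727/349*e2 + 7801/1745*e3


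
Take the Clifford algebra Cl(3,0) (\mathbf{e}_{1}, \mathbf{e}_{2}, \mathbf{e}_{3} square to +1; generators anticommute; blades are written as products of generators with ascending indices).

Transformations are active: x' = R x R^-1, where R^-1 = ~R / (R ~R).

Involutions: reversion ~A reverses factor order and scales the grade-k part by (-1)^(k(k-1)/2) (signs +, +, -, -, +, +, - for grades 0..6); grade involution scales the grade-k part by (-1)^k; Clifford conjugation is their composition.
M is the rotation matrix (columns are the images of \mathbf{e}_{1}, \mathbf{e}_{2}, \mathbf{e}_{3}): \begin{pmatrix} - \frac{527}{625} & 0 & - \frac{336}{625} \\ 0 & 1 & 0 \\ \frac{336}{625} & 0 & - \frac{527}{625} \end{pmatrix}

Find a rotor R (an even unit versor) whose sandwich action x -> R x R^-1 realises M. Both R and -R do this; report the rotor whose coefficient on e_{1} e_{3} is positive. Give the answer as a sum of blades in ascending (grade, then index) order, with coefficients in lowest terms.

Method: write R = a + b12*e_{1} e_{2} + b13*e_{1} e_{3} + b23*e_{2} e_{3} with a^2 + b12^2 + b13^2 + b23^2 = 1 (so R^-1 = ~R). Expanding the columns R e_j ~R gives tr M = 4a^2 - 1 and, from the antisymmetric part, M21 - M12 = -4a*b12, M13 - M31 = 4a*b13, M32 - M23 = -4a*b23.
Here tr M = -\frac{429}{625}, so a^2 = (1 + tr M)/4 = \frac{49}{625} and a = ±\frac{7}{25}. Taking a = \frac{7}{25}: M21 - M12 = 0, M13 - M31 = -\frac{672}{625}, M32 - M23 = 0, giving b12 = 0, b13 = -\frac{24}{25}, b23 = 0, i.e. R = \frac{7}{25} - \frac{24}{25} e_{1} e_{3}.
Its e_{1} e_{3} coefficient is negative, so report the other preimage -R.
Answer: -\frac{7}{25} + \frac{24}{25} e_{1} e_{3}. Sheet selection: the two-to-one cover makes ±R indistinguishable at the matrix level (trace -\frac{429}{625}), so uniqueness comes from the required sign on e_{1} e_{3}.


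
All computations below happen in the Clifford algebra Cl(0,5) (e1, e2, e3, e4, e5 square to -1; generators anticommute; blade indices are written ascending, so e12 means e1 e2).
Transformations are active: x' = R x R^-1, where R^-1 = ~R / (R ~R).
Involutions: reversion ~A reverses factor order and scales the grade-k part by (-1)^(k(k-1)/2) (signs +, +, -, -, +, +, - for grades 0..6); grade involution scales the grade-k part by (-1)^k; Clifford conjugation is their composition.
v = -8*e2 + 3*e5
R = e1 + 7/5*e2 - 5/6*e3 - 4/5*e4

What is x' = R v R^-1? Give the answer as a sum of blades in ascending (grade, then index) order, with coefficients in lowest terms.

~R = e1 + 7/5*e2 - 5/6*e3 - 4/5*e4, and R ~R = -773/180, so R^-1 = ~R / (-773/180).
R v = 56/5 - 8*e12 + 3*e15 - 20/3*e23 - 32/5*e24 + 21/5*e25 - 5/2*e35 - 12/5*e45
Answer: -4032/773*e1 + 2696/3865*e2 + 3360/773*e3 + 16128/3865*e4 - 3*e5


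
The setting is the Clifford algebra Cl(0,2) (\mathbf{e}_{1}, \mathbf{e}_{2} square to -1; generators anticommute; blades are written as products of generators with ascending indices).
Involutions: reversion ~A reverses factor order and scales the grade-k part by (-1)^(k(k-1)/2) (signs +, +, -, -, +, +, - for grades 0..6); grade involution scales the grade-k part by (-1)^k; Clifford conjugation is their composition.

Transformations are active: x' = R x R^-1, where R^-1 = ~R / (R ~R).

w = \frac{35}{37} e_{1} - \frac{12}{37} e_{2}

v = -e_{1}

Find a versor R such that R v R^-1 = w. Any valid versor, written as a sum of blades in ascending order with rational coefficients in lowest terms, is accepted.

R = v + w = -\frac{2}{37} e_{1} - \frac{12}{37} e_{2} works: the equal norms (-1) guarantee its sandwich swaps v into w.
Answer: -\frac{2}{37} e_{1} - \frac{12}{37} e_{2}


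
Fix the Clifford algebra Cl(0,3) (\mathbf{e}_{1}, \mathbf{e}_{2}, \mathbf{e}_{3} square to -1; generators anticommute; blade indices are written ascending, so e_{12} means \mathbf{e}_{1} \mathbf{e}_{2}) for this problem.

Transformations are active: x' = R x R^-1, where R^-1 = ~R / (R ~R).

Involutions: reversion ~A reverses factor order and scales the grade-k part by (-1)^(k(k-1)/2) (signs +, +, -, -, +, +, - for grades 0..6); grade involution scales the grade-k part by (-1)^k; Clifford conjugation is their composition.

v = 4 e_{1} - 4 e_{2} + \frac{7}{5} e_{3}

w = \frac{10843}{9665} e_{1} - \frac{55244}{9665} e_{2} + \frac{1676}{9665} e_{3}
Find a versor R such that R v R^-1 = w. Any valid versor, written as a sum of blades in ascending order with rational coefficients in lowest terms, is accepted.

The midline construction: v and w both square to -\frac{849}{25}, so reflecting in their sum \frac{49503}{9665} e_{1} - \frac{93904}{9665} e_{2} + \frac{15207}{9665} e_{3} exchanges them.
Answer: \frac{49503}{9665} e_{1} - \frac{93904}{9665} e_{2} + \frac{15207}{9665} e_{3}


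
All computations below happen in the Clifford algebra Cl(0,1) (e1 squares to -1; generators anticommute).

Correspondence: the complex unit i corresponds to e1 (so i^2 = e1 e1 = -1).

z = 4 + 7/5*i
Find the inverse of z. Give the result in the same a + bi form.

In blades: z = 4 + 7/5*e1.
With qbar = 4 - 7/5*e1 (scalar fixed, mapped units negated), z qbar = 449/25 (the sum of squared coefficients), so z^-1 = qbar / (449/25) = 100/449 - 35/449*e1; translating back:
Answer: 100/449 - 35/449*i


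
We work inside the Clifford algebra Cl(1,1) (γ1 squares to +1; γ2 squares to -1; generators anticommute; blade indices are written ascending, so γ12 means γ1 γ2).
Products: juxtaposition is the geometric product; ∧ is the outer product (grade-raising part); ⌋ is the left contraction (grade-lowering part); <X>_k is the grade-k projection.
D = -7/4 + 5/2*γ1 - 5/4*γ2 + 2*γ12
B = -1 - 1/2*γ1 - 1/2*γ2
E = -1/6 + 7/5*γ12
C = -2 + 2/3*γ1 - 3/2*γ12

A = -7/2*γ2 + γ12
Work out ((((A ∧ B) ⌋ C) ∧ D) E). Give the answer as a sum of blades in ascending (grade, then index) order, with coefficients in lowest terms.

step 1: 7/2*γ2 - 11/4*γ12
step 2: 33/8 - 21/4*γ1
step 3: -231/32 + 39/2*γ1 - 165/32*γ2 + 237/16*γ12
step 4: 7021/320 - 335/32*γ1 + 9011/320*γ2 - 503/40*γ12
Answer: 7021/320 - 335/32*γ1 + 9011/320*γ2 - 503/40*γ12


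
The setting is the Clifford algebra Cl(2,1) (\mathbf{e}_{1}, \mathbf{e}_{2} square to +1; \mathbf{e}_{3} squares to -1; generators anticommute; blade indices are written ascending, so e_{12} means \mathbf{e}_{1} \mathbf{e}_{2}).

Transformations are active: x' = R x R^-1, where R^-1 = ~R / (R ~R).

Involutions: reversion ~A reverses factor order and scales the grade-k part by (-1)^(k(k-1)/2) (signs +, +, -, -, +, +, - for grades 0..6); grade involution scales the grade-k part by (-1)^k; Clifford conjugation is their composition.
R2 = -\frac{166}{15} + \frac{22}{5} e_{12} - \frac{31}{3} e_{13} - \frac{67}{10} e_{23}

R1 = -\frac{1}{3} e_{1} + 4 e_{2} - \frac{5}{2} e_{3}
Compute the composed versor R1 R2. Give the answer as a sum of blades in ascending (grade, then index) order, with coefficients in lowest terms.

Distribute over the terms of R1 (each basis-blade product reordered to ascending indices, repeated generators contracted through their squares):
(-\frac{1}{3} e_{1}) R2 = \frac{166}{45} e_{1} - \frac{22}{15} e_{2} + \frac{31}{9} e_{3} + \frac{67}{30} e_{123}
(4 e_{2}) R2 = -\frac{88}{5} e_{1} - \frac{664}{15} e_{2} - \frac{134}{5} e_{3} + \frac{124}{3} e_{123}
(-\frac{5}{2} e_{3}) R2 = \frac{155}{6} e_{1} + \frac{67}{4} e_{2} + \frac{83}{3} e_{3} - 11 e_{123}
Summing the partial products and collecting blades:
Answer: \frac{1073}{90} e_{1} - \frac{1739}{60} e_{2} + \frac{194}{45} e_{3} + \frac{977}{30} e_{123}


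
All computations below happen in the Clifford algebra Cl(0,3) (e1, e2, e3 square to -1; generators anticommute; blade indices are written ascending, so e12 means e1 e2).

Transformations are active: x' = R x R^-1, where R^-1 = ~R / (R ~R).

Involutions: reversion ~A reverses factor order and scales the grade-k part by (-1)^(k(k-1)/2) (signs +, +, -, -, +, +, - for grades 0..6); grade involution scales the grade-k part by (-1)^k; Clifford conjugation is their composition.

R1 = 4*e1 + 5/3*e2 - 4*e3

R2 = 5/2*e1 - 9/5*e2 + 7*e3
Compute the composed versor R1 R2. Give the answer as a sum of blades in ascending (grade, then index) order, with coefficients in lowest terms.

Distribute over the terms of R1 (each basis-blade product reordered to ascending indices, repeated generators contracted through their squares):
(4*e1) R2 = -10 - 36/5*e12 + 28*e13
(5/3*e2) R2 = 3 - 25/6*e12 + 35/3*e23
(-4*e3) R2 = 28 + 10*e13 - 36/5*e23
Summing the partial products and collecting blades:
Answer: 21 - 341/30*e12 + 38*e13 + 67/15*e23


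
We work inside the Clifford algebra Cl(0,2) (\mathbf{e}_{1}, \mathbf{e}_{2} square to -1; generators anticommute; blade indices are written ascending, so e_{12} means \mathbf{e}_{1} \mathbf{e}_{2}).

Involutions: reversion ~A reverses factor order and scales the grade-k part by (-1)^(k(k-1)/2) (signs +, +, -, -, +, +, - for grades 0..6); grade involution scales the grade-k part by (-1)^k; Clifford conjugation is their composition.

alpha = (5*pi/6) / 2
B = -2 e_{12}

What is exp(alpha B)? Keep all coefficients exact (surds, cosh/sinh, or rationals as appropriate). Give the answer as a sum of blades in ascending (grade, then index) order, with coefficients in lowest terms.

B^2 = (-2)^2*(e_{12})^2 = 4*(-1) = -4 (a basis 2-blade squares to minus the product of its generators' squares).
B^2 = -4 — the series telescopes trigonometrically here: l = 2, alpha*l = \frac{5 \pi}{6}, so exp(alpha B) = cos(\frac{5 \pi}{6}) + (sin(\frac{5 \pi}{6})/2)*B = - \frac{\sqrt{3}}{2} + (\frac{1}{4})*B.
Answer: - \frac{\sqrt{3}}{2} - \frac{1}{2} e_{12}


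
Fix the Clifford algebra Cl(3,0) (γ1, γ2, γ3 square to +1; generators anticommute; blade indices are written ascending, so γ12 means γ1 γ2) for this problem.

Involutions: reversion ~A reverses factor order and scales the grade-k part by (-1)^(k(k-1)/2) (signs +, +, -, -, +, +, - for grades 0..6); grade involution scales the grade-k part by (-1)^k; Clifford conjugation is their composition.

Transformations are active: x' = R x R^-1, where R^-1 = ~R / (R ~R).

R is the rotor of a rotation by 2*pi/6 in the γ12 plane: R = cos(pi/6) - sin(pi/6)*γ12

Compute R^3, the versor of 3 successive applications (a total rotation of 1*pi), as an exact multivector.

Rotor phase runs at HALF the rotation angle; powers of one rotor simply add phase, so after 3 steps in γ12 the phase is 3*pi/6 = pi/2 and R^3 = cos(pi/2) - sin(pi/2)*γ12.
cos(pi/2) = 0 and sin(pi/2) = 1, so R^3 = -γ12. The net rotation is 1*pi; the rotor keeps the half-angle phase exactly.
Answer: -γ12


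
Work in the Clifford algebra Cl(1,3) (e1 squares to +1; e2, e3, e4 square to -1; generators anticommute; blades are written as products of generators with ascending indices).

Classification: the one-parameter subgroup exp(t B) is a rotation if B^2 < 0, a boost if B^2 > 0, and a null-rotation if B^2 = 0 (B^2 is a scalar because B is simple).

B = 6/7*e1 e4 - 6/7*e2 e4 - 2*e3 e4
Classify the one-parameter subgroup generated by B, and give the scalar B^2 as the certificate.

B^2 term by term: the squares give (6/7)^2*(e1 e4)^2 + (-6/7)^2*(e2 e4)^2 + (-2)^2*(e3 e4)^2 = 36/49*(+1) + 36/49*(-1) + 4*(-1) = -4 (each basis 2-blade squares to minus the product of its generators' squares); cross terms between blades sharing an index anticommute and cancel. So B^2 = -4.
Answer: rotation, certificate B^2 = -4. The class reads off the invariant scalar -4 directly.


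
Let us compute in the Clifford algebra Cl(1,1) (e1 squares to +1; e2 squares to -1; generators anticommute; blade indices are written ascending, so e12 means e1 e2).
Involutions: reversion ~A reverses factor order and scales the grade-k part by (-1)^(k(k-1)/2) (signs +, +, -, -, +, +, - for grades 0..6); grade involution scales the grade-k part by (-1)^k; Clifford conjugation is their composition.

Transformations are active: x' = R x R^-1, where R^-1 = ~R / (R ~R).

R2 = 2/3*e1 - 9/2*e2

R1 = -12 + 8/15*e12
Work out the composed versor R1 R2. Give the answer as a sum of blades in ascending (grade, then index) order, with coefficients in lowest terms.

Distribute over the terms of R1 (each basis-blade product reordered to ascending indices, repeated generators contracted through their squares):
(-12) R2 = -8*e1 + 54*e2
(8/15*e12) R2 = 12/5*e1 - 16/45*e2
Summing the partial products and collecting blades:
Answer: -28/5*e1 + 2414/45*e2


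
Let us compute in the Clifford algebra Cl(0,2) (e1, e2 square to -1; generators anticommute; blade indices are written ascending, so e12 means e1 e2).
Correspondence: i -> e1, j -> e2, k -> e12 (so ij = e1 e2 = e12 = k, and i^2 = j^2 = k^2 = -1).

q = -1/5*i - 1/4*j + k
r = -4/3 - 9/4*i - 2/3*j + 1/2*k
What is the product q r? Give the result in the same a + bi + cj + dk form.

In blades: q = -1/5*e1 - 1/4*e2 + e12, r = -4/3 - 9/4*e1 - 2/3*e2 + 1/2*e12.
Distribute q over r term by term (generator squares from the signature, products reordered to ascending indices): (-1/5*e1)*r = -9/20 + 4/15*e1 + 1/10*e2 + 2/15*e12; (-1/4*e2)*r = -1/6 - 1/8*e1 + 1/3*e2 - 9/16*e12; (e12)*r = -1/2 + 2/3*e1 - 9/4*e2 - 4/3*e12.
Sum: -67/60 + 97/120*e1 - 109/60*e2 - 141/80*e12; translating back through the correspondence:
Answer: -67/60 + 97/120*i - 109/60*j - 141/80*k


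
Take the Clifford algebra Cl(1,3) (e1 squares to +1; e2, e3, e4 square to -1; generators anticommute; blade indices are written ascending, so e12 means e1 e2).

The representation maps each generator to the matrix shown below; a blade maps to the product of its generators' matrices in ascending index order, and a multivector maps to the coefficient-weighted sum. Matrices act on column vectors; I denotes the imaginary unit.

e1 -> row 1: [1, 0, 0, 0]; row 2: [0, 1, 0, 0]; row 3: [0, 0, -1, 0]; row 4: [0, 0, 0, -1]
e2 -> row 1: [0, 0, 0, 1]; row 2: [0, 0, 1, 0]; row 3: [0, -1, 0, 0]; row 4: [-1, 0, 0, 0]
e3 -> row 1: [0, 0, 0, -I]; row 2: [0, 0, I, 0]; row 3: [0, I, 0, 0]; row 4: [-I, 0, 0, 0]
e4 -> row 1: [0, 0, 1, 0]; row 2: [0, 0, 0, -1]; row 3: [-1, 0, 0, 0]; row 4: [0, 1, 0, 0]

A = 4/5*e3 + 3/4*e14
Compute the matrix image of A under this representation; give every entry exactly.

Bivector images (products of the table entries): rho(e14) = rho(e1)rho(e4) = row 1: [0, 0, 1, 0]; row 2: [0, 0, 0, -1]; row 3: [1, 0, 0, 0]; row 4: [0, -1, 0, 0].
M = (4/5)*rho(e3) + (3/4)*rho(e14), summed entrywise:
Answer: row 1: [0, 0, 3/4, -4*I/5]; row 2: [0, 0, 4*I/5, -3/4]; row 3: [3/4, 4*I/5, 0, 0]; row 4: [-4*I/5, -3/4, 0, 0]


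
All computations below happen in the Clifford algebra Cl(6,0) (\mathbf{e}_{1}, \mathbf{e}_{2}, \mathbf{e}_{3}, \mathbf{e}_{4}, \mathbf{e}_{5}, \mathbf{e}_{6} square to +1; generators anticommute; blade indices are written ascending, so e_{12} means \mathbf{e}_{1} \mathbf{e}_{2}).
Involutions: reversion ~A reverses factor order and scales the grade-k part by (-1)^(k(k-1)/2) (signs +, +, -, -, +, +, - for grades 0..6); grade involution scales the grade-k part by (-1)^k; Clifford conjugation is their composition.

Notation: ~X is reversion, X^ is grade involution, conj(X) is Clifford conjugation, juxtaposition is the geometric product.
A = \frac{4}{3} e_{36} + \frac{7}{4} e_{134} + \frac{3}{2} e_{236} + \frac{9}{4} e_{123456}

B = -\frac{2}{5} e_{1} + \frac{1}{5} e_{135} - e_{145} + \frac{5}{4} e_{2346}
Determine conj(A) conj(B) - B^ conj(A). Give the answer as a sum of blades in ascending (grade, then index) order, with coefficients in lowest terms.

first term: \frac{15}{8} e_{4} + \frac{45}{16} e_{15} - \frac{5}{3} e_{24} + \frac{7}{10} e_{34} - \frac{7}{4} e_{35} - \frac{7}{20} e_{45} - \frac{35}{16} e_{126} - \frac{8}{15} e_{136} - \frac{4}{15} e_{156} + \frac{9}{4} e_{236} + \frac{9}{20} e_{246} - \frac{3}{5} e_{1236} - \frac{3}{10} e_{1256} + \frac{4}{3} e_{13456} + \frac{9}{10} e_{23456} + \frac{3}{2} e_{123456}
second term: -\frac{15}{8} e_{4} + \frac{45}{16} e_{15} - \frac{5}{3} e_{24} + \frac{7}{10} e_{34} - \frac{7}{4} e_{35} - \frac{7}{20} e_{45} - \frac{35}{16} e_{126} - \frac{8}{15} e_{136} - \frac{4}{15} e_{156} + \frac{9}{4} e_{236} + \frac{9}{20} e_{246} + \frac{3}{5} e_{1236} + \frac{3}{10} e_{1256} - \frac{4}{3} e_{13456} - \frac{9}{10} e_{23456} + \frac{3}{2} e_{123456}
Answer: \frac{15}{4} e_{4} - \frac{6}{5} e_{1236} - \frac{3}{5} e_{1256} + \frac{8}{3} e_{13456} + \frac{9}{5} e_{23456}


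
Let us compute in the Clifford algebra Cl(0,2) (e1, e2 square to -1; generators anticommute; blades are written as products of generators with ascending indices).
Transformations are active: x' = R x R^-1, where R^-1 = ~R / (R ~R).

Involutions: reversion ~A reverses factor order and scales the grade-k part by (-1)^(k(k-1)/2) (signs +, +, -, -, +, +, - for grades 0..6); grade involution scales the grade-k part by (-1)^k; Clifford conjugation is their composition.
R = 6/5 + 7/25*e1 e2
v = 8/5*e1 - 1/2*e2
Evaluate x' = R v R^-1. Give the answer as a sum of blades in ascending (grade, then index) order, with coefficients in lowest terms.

~R = 6/5 - 7/25*e1 e2, and R ~R = 949/625, so R^-1 = ~R / (949/625).
R v = 103/50*e1 - 19/125*e2
Answer: 7858/4745*e1 + 493/1898*e2
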